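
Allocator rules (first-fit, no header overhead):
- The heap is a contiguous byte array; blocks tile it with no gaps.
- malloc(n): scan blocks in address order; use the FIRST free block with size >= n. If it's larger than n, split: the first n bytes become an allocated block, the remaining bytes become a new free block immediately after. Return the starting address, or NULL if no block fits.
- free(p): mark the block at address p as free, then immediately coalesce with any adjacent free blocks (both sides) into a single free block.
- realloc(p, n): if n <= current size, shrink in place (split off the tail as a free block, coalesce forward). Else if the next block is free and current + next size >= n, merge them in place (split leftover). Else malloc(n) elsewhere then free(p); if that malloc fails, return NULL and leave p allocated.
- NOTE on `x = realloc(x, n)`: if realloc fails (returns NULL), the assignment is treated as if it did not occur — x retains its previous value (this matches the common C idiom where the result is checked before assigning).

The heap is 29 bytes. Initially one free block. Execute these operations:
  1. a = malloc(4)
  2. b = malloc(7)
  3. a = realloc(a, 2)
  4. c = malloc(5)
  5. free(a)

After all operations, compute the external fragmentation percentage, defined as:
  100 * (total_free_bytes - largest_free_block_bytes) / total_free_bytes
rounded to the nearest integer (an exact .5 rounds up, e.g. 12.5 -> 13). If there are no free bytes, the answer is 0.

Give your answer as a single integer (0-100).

Answer: 24

Derivation:
Op 1: a = malloc(4) -> a = 0; heap: [0-3 ALLOC][4-28 FREE]
Op 2: b = malloc(7) -> b = 4; heap: [0-3 ALLOC][4-10 ALLOC][11-28 FREE]
Op 3: a = realloc(a, 2) -> a = 0; heap: [0-1 ALLOC][2-3 FREE][4-10 ALLOC][11-28 FREE]
Op 4: c = malloc(5) -> c = 11; heap: [0-1 ALLOC][2-3 FREE][4-10 ALLOC][11-15 ALLOC][16-28 FREE]
Op 5: free(a) -> (freed a); heap: [0-3 FREE][4-10 ALLOC][11-15 ALLOC][16-28 FREE]
Free blocks: [4 13] total_free=17 largest=13 -> 100*(17-13)/17 = 400/17 ≈ 23.529 -> rounds to 24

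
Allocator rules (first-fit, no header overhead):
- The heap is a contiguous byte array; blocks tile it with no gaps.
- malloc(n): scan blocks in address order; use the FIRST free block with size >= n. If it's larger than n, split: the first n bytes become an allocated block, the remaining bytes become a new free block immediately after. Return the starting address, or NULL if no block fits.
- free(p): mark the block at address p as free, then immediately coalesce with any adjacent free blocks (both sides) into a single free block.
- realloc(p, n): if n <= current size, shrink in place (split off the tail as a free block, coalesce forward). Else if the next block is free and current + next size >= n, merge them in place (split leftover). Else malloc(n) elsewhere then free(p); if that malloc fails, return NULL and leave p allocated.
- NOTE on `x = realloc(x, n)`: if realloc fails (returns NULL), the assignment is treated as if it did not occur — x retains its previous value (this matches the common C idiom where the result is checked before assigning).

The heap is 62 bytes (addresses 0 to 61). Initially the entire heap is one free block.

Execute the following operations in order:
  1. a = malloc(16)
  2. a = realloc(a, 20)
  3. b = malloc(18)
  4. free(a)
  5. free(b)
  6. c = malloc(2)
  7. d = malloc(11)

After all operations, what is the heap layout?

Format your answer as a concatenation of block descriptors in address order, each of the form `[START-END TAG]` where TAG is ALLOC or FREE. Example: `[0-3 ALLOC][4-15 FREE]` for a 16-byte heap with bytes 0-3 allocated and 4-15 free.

Op 1: a = malloc(16) -> a = 0; heap: [0-15 ALLOC][16-61 FREE]
Op 2: a = realloc(a, 20) -> a = 0; heap: [0-19 ALLOC][20-61 FREE]
Op 3: b = malloc(18) -> b = 20; heap: [0-19 ALLOC][20-37 ALLOC][38-61 FREE]
Op 4: free(a) -> (freed a); heap: [0-19 FREE][20-37 ALLOC][38-61 FREE]
Op 5: free(b) -> (freed b); heap: [0-61 FREE]
Op 6: c = malloc(2) -> c = 0; heap: [0-1 ALLOC][2-61 FREE]
Op 7: d = malloc(11) -> d = 2; heap: [0-1 ALLOC][2-12 ALLOC][13-61 FREE]

Answer: [0-1 ALLOC][2-12 ALLOC][13-61 FREE]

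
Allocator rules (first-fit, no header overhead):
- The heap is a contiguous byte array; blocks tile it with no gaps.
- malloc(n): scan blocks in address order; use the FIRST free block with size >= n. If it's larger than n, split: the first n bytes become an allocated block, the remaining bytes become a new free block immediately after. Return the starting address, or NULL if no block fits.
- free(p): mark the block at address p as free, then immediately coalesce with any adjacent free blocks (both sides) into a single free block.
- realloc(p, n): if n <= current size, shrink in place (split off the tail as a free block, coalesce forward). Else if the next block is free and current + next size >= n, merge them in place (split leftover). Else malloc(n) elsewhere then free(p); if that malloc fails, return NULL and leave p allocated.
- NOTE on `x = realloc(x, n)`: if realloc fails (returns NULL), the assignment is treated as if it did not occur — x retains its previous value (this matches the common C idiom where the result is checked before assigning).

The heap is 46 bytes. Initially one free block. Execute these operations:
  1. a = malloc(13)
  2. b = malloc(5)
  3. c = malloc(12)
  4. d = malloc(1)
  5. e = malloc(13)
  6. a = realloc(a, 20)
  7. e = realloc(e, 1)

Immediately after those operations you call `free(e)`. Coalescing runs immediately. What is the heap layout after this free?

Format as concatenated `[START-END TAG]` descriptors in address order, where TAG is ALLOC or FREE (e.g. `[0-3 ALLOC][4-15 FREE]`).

Answer: [0-12 ALLOC][13-17 ALLOC][18-29 ALLOC][30-30 ALLOC][31-45 FREE]

Derivation:
Op 1: a = malloc(13) -> a = 0; heap: [0-12 ALLOC][13-45 FREE]
Op 2: b = malloc(5) -> b = 13; heap: [0-12 ALLOC][13-17 ALLOC][18-45 FREE]
Op 3: c = malloc(12) -> c = 18; heap: [0-12 ALLOC][13-17 ALLOC][18-29 ALLOC][30-45 FREE]
Op 4: d = malloc(1) -> d = 30; heap: [0-12 ALLOC][13-17 ALLOC][18-29 ALLOC][30-30 ALLOC][31-45 FREE]
Op 5: e = malloc(13) -> e = 31; heap: [0-12 ALLOC][13-17 ALLOC][18-29 ALLOC][30-30 ALLOC][31-43 ALLOC][44-45 FREE]
Op 6: a = realloc(a, 20) -> NULL (a unchanged); heap: [0-12 ALLOC][13-17 ALLOC][18-29 ALLOC][30-30 ALLOC][31-43 ALLOC][44-45 FREE]
Op 7: e = realloc(e, 1) -> e = 31; heap: [0-12 ALLOC][13-17 ALLOC][18-29 ALLOC][30-30 ALLOC][31-31 ALLOC][32-45 FREE]
free(e): e = 31 -> block [31-31 ALLOC]; mark free, coalesce with adjacent free neighbors -> [0-12 ALLOC][13-17 ALLOC][18-29 ALLOC][30-30 ALLOC][31-45 FREE]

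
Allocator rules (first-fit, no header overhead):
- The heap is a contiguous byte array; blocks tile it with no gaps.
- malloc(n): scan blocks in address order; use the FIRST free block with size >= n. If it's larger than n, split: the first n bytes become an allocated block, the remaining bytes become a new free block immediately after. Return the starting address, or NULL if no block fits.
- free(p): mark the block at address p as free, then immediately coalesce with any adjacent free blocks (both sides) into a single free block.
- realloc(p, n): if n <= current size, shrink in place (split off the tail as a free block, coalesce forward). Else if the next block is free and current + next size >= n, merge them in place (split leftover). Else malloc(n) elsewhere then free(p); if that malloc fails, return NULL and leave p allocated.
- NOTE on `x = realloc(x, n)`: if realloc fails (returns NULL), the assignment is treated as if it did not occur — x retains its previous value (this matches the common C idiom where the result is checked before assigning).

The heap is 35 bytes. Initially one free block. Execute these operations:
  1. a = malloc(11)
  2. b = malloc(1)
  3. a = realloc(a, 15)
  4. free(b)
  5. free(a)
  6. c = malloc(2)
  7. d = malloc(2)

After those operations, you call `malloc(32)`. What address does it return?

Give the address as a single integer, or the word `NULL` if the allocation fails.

Op 1: a = malloc(11) -> a = 0; heap: [0-10 ALLOC][11-34 FREE]
Op 2: b = malloc(1) -> b = 11; heap: [0-10 ALLOC][11-11 ALLOC][12-34 FREE]
Op 3: a = realloc(a, 15) -> a = 12; heap: [0-10 FREE][11-11 ALLOC][12-26 ALLOC][27-34 FREE]
Op 4: free(b) -> (freed b); heap: [0-11 FREE][12-26 ALLOC][27-34 FREE]
Op 5: free(a) -> (freed a); heap: [0-34 FREE]
Op 6: c = malloc(2) -> c = 0; heap: [0-1 ALLOC][2-34 FREE]
Op 7: d = malloc(2) -> d = 2; heap: [0-1 ALLOC][2-3 ALLOC][4-34 FREE]
malloc(32): first-fit scan over [0-1 ALLOC][2-3 ALLOC][4-34 FREE] -> NULL

Answer: NULL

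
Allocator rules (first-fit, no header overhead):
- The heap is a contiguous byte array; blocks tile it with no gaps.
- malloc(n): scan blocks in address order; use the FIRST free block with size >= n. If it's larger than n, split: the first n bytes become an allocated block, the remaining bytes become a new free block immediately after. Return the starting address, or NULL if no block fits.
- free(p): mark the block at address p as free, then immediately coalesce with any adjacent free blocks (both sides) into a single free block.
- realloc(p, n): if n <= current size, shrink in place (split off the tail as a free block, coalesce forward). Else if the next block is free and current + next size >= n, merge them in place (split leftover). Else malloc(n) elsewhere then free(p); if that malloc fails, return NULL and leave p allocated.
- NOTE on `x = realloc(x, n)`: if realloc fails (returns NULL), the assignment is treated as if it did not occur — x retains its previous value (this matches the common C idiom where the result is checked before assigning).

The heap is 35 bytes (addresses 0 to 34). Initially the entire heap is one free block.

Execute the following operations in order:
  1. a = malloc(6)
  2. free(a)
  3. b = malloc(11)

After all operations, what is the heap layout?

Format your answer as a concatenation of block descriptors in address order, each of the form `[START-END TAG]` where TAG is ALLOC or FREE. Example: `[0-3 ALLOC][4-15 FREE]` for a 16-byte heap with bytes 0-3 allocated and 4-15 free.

Answer: [0-10 ALLOC][11-34 FREE]

Derivation:
Op 1: a = malloc(6) -> a = 0; heap: [0-5 ALLOC][6-34 FREE]
Op 2: free(a) -> (freed a); heap: [0-34 FREE]
Op 3: b = malloc(11) -> b = 0; heap: [0-10 ALLOC][11-34 FREE]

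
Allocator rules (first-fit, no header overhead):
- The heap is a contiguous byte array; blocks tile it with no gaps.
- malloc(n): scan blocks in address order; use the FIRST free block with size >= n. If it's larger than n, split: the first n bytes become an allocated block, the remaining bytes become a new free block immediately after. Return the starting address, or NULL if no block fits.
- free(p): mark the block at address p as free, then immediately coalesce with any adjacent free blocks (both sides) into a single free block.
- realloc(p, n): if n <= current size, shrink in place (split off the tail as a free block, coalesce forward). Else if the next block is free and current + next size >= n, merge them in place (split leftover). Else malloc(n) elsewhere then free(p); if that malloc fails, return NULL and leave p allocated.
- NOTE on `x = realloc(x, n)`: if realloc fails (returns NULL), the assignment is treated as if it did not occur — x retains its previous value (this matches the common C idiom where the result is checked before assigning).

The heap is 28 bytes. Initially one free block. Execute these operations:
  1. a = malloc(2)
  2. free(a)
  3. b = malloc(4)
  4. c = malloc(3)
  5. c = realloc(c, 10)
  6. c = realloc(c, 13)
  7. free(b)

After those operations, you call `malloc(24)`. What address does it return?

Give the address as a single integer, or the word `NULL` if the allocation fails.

Op 1: a = malloc(2) -> a = 0; heap: [0-1 ALLOC][2-27 FREE]
Op 2: free(a) -> (freed a); heap: [0-27 FREE]
Op 3: b = malloc(4) -> b = 0; heap: [0-3 ALLOC][4-27 FREE]
Op 4: c = malloc(3) -> c = 4; heap: [0-3 ALLOC][4-6 ALLOC][7-27 FREE]
Op 5: c = realloc(c, 10) -> c = 4; heap: [0-3 ALLOC][4-13 ALLOC][14-27 FREE]
Op 6: c = realloc(c, 13) -> c = 4; heap: [0-3 ALLOC][4-16 ALLOC][17-27 FREE]
Op 7: free(b) -> (freed b); heap: [0-3 FREE][4-16 ALLOC][17-27 FREE]
malloc(24): first-fit scan over [0-3 FREE][4-16 ALLOC][17-27 FREE] -> NULL

Answer: NULL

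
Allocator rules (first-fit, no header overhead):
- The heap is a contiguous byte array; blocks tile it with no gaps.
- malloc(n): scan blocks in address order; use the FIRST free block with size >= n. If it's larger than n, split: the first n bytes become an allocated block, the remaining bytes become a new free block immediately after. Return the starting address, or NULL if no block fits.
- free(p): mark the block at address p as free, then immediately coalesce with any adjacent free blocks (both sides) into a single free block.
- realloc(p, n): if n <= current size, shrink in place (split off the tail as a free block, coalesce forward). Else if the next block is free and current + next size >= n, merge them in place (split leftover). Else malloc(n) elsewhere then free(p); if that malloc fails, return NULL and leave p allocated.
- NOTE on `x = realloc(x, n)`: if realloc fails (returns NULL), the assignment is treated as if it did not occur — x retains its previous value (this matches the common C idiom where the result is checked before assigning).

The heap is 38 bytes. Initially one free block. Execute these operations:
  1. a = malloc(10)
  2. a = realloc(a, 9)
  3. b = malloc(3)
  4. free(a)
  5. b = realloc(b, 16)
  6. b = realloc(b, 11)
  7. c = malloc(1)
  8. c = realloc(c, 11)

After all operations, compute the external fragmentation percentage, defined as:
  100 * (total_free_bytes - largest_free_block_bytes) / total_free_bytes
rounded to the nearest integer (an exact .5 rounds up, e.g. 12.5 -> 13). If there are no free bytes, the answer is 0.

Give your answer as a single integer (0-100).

Op 1: a = malloc(10) -> a = 0; heap: [0-9 ALLOC][10-37 FREE]
Op 2: a = realloc(a, 9) -> a = 0; heap: [0-8 ALLOC][9-37 FREE]
Op 3: b = malloc(3) -> b = 9; heap: [0-8 ALLOC][9-11 ALLOC][12-37 FREE]
Op 4: free(a) -> (freed a); heap: [0-8 FREE][9-11 ALLOC][12-37 FREE]
Op 5: b = realloc(b, 16) -> b = 9; heap: [0-8 FREE][9-24 ALLOC][25-37 FREE]
Op 6: b = realloc(b, 11) -> b = 9; heap: [0-8 FREE][9-19 ALLOC][20-37 FREE]
Op 7: c = malloc(1) -> c = 0; heap: [0-0 ALLOC][1-8 FREE][9-19 ALLOC][20-37 FREE]
Op 8: c = realloc(c, 11) -> c = 20; heap: [0-8 FREE][9-19 ALLOC][20-30 ALLOC][31-37 FREE]
Free blocks: [9 7] total_free=16 largest=9 -> 100*(16-9)/16 = 700/16 = 43.75 -> rounds to 44

Answer: 44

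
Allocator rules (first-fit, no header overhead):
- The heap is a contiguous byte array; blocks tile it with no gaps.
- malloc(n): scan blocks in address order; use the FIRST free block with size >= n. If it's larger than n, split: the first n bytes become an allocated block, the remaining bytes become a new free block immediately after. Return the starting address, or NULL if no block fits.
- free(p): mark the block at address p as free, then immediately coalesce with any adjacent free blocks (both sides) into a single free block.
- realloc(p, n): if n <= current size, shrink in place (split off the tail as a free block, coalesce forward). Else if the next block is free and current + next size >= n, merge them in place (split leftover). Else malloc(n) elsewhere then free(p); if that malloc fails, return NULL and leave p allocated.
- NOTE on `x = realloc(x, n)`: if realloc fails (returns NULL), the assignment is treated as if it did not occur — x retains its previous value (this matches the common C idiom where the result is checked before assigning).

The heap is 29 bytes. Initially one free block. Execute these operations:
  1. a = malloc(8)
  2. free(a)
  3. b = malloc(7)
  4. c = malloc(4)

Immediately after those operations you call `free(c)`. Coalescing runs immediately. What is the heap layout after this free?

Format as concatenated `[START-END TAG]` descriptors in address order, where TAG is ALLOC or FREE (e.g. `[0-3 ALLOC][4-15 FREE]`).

Answer: [0-6 ALLOC][7-28 FREE]

Derivation:
Op 1: a = malloc(8) -> a = 0; heap: [0-7 ALLOC][8-28 FREE]
Op 2: free(a) -> (freed a); heap: [0-28 FREE]
Op 3: b = malloc(7) -> b = 0; heap: [0-6 ALLOC][7-28 FREE]
Op 4: c = malloc(4) -> c = 7; heap: [0-6 ALLOC][7-10 ALLOC][11-28 FREE]
free(c): c = 7 -> block [7-10 ALLOC]; mark free, coalesce with adjacent free neighbors -> [0-6 ALLOC][7-28 FREE]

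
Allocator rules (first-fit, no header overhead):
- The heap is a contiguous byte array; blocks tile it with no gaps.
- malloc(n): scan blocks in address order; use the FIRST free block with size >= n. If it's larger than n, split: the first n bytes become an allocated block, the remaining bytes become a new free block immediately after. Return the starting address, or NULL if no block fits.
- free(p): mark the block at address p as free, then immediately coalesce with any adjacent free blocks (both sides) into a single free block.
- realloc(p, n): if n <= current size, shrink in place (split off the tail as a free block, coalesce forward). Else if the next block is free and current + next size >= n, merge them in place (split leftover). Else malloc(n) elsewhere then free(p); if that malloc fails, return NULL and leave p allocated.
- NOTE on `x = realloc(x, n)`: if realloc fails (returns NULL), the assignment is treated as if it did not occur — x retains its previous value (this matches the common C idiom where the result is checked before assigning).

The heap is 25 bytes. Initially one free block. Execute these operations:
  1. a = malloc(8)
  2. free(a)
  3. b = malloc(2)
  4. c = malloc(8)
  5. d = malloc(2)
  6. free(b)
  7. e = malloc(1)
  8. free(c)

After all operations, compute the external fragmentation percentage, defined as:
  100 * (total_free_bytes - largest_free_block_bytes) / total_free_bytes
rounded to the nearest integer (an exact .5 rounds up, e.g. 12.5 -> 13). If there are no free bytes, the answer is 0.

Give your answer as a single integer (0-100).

Answer: 41

Derivation:
Op 1: a = malloc(8) -> a = 0; heap: [0-7 ALLOC][8-24 FREE]
Op 2: free(a) -> (freed a); heap: [0-24 FREE]
Op 3: b = malloc(2) -> b = 0; heap: [0-1 ALLOC][2-24 FREE]
Op 4: c = malloc(8) -> c = 2; heap: [0-1 ALLOC][2-9 ALLOC][10-24 FREE]
Op 5: d = malloc(2) -> d = 10; heap: [0-1 ALLOC][2-9 ALLOC][10-11 ALLOC][12-24 FREE]
Op 6: free(b) -> (freed b); heap: [0-1 FREE][2-9 ALLOC][10-11 ALLOC][12-24 FREE]
Op 7: e = malloc(1) -> e = 0; heap: [0-0 ALLOC][1-1 FREE][2-9 ALLOC][10-11 ALLOC][12-24 FREE]
Op 8: free(c) -> (freed c); heap: [0-0 ALLOC][1-9 FREE][10-11 ALLOC][12-24 FREE]
Free blocks: [9 13] total_free=22 largest=13 -> 100*(22-13)/22 = 900/22 ≈ 40.909 -> rounds to 41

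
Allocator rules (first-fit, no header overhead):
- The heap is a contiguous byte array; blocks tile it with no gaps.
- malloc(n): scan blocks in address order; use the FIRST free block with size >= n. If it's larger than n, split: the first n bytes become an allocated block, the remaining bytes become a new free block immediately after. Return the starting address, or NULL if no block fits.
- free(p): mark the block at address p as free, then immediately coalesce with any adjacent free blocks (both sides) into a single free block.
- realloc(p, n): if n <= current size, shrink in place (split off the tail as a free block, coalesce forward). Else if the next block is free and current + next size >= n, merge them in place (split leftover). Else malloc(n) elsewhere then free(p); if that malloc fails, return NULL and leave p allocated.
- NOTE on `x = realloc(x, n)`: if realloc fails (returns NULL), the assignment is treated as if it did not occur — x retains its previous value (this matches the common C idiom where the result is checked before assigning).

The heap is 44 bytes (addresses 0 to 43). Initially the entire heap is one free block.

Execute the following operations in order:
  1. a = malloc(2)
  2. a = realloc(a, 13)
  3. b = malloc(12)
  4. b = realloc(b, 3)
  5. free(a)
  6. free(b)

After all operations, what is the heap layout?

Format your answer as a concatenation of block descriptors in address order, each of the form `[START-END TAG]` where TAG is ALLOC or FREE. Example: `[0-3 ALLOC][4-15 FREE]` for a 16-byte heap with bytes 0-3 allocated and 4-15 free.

Answer: [0-43 FREE]

Derivation:
Op 1: a = malloc(2) -> a = 0; heap: [0-1 ALLOC][2-43 FREE]
Op 2: a = realloc(a, 13) -> a = 0; heap: [0-12 ALLOC][13-43 FREE]
Op 3: b = malloc(12) -> b = 13; heap: [0-12 ALLOC][13-24 ALLOC][25-43 FREE]
Op 4: b = realloc(b, 3) -> b = 13; heap: [0-12 ALLOC][13-15 ALLOC][16-43 FREE]
Op 5: free(a) -> (freed a); heap: [0-12 FREE][13-15 ALLOC][16-43 FREE]
Op 6: free(b) -> (freed b); heap: [0-43 FREE]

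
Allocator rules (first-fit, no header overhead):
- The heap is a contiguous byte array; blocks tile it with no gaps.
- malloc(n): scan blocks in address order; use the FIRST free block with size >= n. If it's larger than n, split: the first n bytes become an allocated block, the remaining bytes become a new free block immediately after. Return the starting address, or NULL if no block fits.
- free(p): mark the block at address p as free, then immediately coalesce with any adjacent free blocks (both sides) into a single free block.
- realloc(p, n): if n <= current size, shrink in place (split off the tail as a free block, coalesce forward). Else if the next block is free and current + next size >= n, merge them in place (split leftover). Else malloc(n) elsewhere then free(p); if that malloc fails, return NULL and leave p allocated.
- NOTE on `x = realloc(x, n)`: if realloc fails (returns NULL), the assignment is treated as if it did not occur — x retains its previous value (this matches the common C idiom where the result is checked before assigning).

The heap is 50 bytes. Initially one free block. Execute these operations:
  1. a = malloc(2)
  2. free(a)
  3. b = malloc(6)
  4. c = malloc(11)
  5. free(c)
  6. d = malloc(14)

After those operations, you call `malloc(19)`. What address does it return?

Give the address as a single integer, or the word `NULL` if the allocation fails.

Op 1: a = malloc(2) -> a = 0; heap: [0-1 ALLOC][2-49 FREE]
Op 2: free(a) -> (freed a); heap: [0-49 FREE]
Op 3: b = malloc(6) -> b = 0; heap: [0-5 ALLOC][6-49 FREE]
Op 4: c = malloc(11) -> c = 6; heap: [0-5 ALLOC][6-16 ALLOC][17-49 FREE]
Op 5: free(c) -> (freed c); heap: [0-5 ALLOC][6-49 FREE]
Op 6: d = malloc(14) -> d = 6; heap: [0-5 ALLOC][6-19 ALLOC][20-49 FREE]
malloc(19): first-fit scan over [0-5 ALLOC][6-19 ALLOC][20-49 FREE] -> 20

Answer: 20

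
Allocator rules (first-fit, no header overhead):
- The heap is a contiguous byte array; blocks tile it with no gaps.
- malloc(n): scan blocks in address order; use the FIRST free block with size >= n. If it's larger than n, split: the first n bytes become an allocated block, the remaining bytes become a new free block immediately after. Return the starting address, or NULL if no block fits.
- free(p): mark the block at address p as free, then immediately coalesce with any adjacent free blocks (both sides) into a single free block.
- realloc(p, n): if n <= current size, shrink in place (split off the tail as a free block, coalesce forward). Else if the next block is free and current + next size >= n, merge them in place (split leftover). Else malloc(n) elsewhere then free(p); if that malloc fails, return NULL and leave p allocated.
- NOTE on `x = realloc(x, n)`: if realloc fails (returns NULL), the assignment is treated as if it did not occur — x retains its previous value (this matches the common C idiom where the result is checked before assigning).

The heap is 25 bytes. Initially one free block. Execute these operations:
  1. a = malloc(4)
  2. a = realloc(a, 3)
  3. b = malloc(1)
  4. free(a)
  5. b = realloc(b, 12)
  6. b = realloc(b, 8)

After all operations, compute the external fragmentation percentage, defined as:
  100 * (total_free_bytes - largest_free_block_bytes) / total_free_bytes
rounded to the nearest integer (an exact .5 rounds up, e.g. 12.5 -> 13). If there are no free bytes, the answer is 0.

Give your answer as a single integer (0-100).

Answer: 18

Derivation:
Op 1: a = malloc(4) -> a = 0; heap: [0-3 ALLOC][4-24 FREE]
Op 2: a = realloc(a, 3) -> a = 0; heap: [0-2 ALLOC][3-24 FREE]
Op 3: b = malloc(1) -> b = 3; heap: [0-2 ALLOC][3-3 ALLOC][4-24 FREE]
Op 4: free(a) -> (freed a); heap: [0-2 FREE][3-3 ALLOC][4-24 FREE]
Op 5: b = realloc(b, 12) -> b = 3; heap: [0-2 FREE][3-14 ALLOC][15-24 FREE]
Op 6: b = realloc(b, 8) -> b = 3; heap: [0-2 FREE][3-10 ALLOC][11-24 FREE]
Free blocks: [3 14] total_free=17 largest=14 -> 100*(17-14)/17 = 300/17 ≈ 17.647 -> rounds to 18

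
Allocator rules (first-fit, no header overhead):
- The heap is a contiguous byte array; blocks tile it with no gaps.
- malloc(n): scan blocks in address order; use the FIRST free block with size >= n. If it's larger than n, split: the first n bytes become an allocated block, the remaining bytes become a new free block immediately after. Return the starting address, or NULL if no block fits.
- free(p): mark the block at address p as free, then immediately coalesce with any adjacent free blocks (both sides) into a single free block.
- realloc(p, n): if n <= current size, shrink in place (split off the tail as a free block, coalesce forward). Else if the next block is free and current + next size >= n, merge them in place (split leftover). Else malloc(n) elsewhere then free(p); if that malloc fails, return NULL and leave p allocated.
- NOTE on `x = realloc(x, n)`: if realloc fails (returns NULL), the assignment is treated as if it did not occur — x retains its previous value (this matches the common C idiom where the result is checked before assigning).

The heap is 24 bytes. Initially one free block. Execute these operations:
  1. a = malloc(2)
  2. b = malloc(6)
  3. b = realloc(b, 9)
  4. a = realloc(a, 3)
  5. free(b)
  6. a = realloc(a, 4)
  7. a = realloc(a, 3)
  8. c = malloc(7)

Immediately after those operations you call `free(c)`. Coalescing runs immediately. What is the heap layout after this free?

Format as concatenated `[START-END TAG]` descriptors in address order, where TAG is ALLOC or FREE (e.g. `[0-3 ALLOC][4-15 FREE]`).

Op 1: a = malloc(2) -> a = 0; heap: [0-1 ALLOC][2-23 FREE]
Op 2: b = malloc(6) -> b = 2; heap: [0-1 ALLOC][2-7 ALLOC][8-23 FREE]
Op 3: b = realloc(b, 9) -> b = 2; heap: [0-1 ALLOC][2-10 ALLOC][11-23 FREE]
Op 4: a = realloc(a, 3) -> a = 11; heap: [0-1 FREE][2-10 ALLOC][11-13 ALLOC][14-23 FREE]
Op 5: free(b) -> (freed b); heap: [0-10 FREE][11-13 ALLOC][14-23 FREE]
Op 6: a = realloc(a, 4) -> a = 11; heap: [0-10 FREE][11-14 ALLOC][15-23 FREE]
Op 7: a = realloc(a, 3) -> a = 11; heap: [0-10 FREE][11-13 ALLOC][14-23 FREE]
Op 8: c = malloc(7) -> c = 0; heap: [0-6 ALLOC][7-10 FREE][11-13 ALLOC][14-23 FREE]
free(c): c = 0 -> block [0-6 ALLOC]; mark free, coalesce with adjacent free neighbors -> [0-10 FREE][11-13 ALLOC][14-23 FREE]

Answer: [0-10 FREE][11-13 ALLOC][14-23 FREE]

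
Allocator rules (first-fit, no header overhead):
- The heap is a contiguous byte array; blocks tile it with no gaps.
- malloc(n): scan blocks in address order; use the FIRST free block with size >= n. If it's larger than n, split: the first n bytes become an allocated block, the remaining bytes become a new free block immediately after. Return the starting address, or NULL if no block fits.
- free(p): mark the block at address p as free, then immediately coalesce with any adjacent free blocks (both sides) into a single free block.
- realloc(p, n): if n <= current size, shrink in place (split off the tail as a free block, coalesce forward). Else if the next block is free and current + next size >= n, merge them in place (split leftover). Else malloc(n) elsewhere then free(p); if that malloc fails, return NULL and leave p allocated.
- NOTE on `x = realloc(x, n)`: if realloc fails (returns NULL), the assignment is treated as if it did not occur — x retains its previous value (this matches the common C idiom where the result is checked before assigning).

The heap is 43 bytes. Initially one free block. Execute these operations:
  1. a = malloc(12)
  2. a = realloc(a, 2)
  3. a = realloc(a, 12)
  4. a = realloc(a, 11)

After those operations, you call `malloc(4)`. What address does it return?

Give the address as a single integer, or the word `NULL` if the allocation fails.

Op 1: a = malloc(12) -> a = 0; heap: [0-11 ALLOC][12-42 FREE]
Op 2: a = realloc(a, 2) -> a = 0; heap: [0-1 ALLOC][2-42 FREE]
Op 3: a = realloc(a, 12) -> a = 0; heap: [0-11 ALLOC][12-42 FREE]
Op 4: a = realloc(a, 11) -> a = 0; heap: [0-10 ALLOC][11-42 FREE]
malloc(4): first-fit scan over [0-10 ALLOC][11-42 FREE] -> 11

Answer: 11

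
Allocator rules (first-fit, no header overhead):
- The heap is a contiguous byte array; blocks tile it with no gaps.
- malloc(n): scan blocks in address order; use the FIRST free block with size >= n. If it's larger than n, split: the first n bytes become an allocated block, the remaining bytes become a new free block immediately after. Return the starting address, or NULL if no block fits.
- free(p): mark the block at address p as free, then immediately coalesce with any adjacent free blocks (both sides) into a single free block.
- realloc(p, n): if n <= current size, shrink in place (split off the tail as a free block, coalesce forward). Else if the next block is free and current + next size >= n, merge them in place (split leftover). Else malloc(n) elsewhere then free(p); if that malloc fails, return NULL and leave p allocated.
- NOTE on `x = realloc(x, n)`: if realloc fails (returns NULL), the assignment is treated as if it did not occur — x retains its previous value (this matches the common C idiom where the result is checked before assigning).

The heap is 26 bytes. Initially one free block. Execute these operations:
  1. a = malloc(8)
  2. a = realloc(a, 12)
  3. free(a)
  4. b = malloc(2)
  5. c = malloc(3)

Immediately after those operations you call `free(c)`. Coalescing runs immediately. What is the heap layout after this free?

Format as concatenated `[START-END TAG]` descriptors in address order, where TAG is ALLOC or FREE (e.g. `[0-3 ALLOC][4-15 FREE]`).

Answer: [0-1 ALLOC][2-25 FREE]

Derivation:
Op 1: a = malloc(8) -> a = 0; heap: [0-7 ALLOC][8-25 FREE]
Op 2: a = realloc(a, 12) -> a = 0; heap: [0-11 ALLOC][12-25 FREE]
Op 3: free(a) -> (freed a); heap: [0-25 FREE]
Op 4: b = malloc(2) -> b = 0; heap: [0-1 ALLOC][2-25 FREE]
Op 5: c = malloc(3) -> c = 2; heap: [0-1 ALLOC][2-4 ALLOC][5-25 FREE]
free(c): c = 2 -> block [2-4 ALLOC]; mark free, coalesce with adjacent free neighbors -> [0-1 ALLOC][2-25 FREE]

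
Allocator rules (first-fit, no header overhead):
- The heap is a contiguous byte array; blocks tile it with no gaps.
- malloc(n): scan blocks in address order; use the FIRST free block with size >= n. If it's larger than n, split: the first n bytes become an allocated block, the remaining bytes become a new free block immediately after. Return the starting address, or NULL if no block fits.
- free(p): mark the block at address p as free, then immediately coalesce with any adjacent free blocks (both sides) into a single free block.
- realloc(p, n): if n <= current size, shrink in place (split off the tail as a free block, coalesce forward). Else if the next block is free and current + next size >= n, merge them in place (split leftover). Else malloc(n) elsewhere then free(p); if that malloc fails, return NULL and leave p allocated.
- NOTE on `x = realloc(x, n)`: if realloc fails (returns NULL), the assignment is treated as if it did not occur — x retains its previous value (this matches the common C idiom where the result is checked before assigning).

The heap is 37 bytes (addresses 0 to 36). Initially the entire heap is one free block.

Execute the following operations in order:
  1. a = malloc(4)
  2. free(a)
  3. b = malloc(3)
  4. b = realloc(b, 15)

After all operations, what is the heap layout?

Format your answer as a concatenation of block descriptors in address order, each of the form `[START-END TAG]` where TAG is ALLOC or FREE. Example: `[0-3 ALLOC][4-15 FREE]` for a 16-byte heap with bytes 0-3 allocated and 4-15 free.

Answer: [0-14 ALLOC][15-36 FREE]

Derivation:
Op 1: a = malloc(4) -> a = 0; heap: [0-3 ALLOC][4-36 FREE]
Op 2: free(a) -> (freed a); heap: [0-36 FREE]
Op 3: b = malloc(3) -> b = 0; heap: [0-2 ALLOC][3-36 FREE]
Op 4: b = realloc(b, 15) -> b = 0; heap: [0-14 ALLOC][15-36 FREE]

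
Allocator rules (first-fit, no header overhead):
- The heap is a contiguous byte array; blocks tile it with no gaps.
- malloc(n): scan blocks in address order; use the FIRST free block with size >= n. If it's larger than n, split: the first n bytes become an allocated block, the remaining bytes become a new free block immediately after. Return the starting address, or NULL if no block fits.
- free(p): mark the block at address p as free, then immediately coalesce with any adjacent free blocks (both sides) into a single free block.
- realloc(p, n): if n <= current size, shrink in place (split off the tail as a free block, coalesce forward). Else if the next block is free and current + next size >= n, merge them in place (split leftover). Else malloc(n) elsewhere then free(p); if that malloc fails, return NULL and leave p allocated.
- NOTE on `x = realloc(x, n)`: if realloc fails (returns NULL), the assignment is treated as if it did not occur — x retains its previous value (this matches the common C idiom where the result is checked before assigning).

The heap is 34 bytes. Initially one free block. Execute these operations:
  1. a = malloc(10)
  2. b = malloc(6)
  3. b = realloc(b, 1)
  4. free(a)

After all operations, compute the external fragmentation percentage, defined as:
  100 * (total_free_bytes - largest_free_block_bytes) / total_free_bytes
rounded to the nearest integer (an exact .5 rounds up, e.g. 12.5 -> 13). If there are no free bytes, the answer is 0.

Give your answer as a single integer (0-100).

Answer: 30

Derivation:
Op 1: a = malloc(10) -> a = 0; heap: [0-9 ALLOC][10-33 FREE]
Op 2: b = malloc(6) -> b = 10; heap: [0-9 ALLOC][10-15 ALLOC][16-33 FREE]
Op 3: b = realloc(b, 1) -> b = 10; heap: [0-9 ALLOC][10-10 ALLOC][11-33 FREE]
Op 4: free(a) -> (freed a); heap: [0-9 FREE][10-10 ALLOC][11-33 FREE]
Free blocks: [10 23] total_free=33 largest=23 -> 100*(33-23)/33 = 1000/33 ≈ 30.303 -> rounds to 30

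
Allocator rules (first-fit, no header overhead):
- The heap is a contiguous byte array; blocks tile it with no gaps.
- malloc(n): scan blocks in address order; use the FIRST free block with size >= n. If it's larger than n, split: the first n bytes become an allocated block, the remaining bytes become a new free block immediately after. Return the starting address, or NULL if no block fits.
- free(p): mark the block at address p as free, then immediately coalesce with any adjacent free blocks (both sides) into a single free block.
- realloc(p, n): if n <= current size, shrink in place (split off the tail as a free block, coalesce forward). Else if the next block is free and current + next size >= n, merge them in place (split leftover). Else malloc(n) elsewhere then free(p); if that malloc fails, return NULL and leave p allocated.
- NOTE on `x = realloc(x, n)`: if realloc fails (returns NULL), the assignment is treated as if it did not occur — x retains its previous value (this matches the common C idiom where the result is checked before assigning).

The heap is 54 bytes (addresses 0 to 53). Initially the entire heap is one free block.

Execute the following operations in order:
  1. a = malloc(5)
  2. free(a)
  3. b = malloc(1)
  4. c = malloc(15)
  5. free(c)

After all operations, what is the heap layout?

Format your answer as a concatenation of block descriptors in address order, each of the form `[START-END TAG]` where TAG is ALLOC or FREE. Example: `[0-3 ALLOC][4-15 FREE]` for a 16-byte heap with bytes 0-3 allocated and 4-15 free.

Answer: [0-0 ALLOC][1-53 FREE]

Derivation:
Op 1: a = malloc(5) -> a = 0; heap: [0-4 ALLOC][5-53 FREE]
Op 2: free(a) -> (freed a); heap: [0-53 FREE]
Op 3: b = malloc(1) -> b = 0; heap: [0-0 ALLOC][1-53 FREE]
Op 4: c = malloc(15) -> c = 1; heap: [0-0 ALLOC][1-15 ALLOC][16-53 FREE]
Op 5: free(c) -> (freed c); heap: [0-0 ALLOC][1-53 FREE]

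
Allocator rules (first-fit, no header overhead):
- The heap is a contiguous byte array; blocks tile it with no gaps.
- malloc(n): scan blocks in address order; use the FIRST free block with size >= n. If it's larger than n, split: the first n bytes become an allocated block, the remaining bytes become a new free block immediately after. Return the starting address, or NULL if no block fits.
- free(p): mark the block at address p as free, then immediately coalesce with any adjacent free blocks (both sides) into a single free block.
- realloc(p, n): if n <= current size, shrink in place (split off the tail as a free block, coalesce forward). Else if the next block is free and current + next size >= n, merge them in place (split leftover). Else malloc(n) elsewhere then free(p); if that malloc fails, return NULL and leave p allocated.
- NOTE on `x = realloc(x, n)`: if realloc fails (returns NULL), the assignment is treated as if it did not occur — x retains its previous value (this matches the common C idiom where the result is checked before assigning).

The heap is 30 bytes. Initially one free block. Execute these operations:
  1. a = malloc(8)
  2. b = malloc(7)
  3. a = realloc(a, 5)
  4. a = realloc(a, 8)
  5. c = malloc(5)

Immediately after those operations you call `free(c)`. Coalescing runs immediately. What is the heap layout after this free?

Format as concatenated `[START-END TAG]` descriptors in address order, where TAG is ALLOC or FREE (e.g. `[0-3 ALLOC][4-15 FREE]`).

Answer: [0-7 ALLOC][8-14 ALLOC][15-29 FREE]

Derivation:
Op 1: a = malloc(8) -> a = 0; heap: [0-7 ALLOC][8-29 FREE]
Op 2: b = malloc(7) -> b = 8; heap: [0-7 ALLOC][8-14 ALLOC][15-29 FREE]
Op 3: a = realloc(a, 5) -> a = 0; heap: [0-4 ALLOC][5-7 FREE][8-14 ALLOC][15-29 FREE]
Op 4: a = realloc(a, 8) -> a = 0; heap: [0-7 ALLOC][8-14 ALLOC][15-29 FREE]
Op 5: c = malloc(5) -> c = 15; heap: [0-7 ALLOC][8-14 ALLOC][15-19 ALLOC][20-29 FREE]
free(c): c = 15 -> block [15-19 ALLOC]; mark free, coalesce with adjacent free neighbors -> [0-7 ALLOC][8-14 ALLOC][15-29 FREE]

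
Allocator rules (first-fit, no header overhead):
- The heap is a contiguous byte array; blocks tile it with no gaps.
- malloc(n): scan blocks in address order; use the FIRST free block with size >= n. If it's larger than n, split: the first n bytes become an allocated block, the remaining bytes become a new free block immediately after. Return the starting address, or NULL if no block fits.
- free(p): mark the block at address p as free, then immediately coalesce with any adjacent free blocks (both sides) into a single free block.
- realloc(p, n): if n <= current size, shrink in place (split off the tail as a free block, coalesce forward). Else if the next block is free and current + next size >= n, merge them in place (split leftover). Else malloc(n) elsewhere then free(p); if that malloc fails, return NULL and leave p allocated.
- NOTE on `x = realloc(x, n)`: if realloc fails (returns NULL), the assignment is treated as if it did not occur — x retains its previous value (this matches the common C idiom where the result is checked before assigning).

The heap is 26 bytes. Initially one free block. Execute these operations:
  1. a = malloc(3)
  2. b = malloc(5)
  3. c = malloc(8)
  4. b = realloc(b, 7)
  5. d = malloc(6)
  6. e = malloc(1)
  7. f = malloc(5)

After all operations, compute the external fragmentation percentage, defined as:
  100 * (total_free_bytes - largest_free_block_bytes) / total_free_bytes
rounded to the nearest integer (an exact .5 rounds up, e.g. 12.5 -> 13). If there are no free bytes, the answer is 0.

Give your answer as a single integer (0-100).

Op 1: a = malloc(3) -> a = 0; heap: [0-2 ALLOC][3-25 FREE]
Op 2: b = malloc(5) -> b = 3; heap: [0-2 ALLOC][3-7 ALLOC][8-25 FREE]
Op 3: c = malloc(8) -> c = 8; heap: [0-2 ALLOC][3-7 ALLOC][8-15 ALLOC][16-25 FREE]
Op 4: b = realloc(b, 7) -> b = 16; heap: [0-2 ALLOC][3-7 FREE][8-15 ALLOC][16-22 ALLOC][23-25 FREE]
Op 5: d = malloc(6) -> d = NULL; heap: [0-2 ALLOC][3-7 FREE][8-15 ALLOC][16-22 ALLOC][23-25 FREE]
Op 6: e = malloc(1) -> e = 3; heap: [0-2 ALLOC][3-3 ALLOC][4-7 FREE][8-15 ALLOC][16-22 ALLOC][23-25 FREE]
Op 7: f = malloc(5) -> f = NULL; heap: [0-2 ALLOC][3-3 ALLOC][4-7 FREE][8-15 ALLOC][16-22 ALLOC][23-25 FREE]
Free blocks: [4 3] total_free=7 largest=4 -> 100*(7-4)/7 = 300/7 ≈ 42.857 -> rounds to 43

Answer: 43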